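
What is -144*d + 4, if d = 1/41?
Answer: 20/41 ≈ 0.48780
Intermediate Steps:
d = 1/41 ≈ 0.024390
-144*d + 4 = -144*1/41 + 4 = -144/41 + 4 = 20/41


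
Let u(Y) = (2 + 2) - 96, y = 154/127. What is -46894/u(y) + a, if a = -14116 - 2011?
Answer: -718395/46 ≈ -15617.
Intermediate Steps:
a = -16127
y = 154/127 (y = 154*(1/127) = 154/127 ≈ 1.2126)
u(Y) = -92 (u(Y) = 4 - 96 = -92)
-46894/u(y) + a = -46894/(-92) - 16127 = -46894*(-1/92) - 16127 = 23447/46 - 16127 = -718395/46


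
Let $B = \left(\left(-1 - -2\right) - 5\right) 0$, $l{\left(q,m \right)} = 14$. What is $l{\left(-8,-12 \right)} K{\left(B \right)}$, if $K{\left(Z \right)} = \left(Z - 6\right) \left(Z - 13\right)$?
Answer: $1092$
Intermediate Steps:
$B = 0$ ($B = \left(\left(-1 + 2\right) - 5\right) 0 = \left(1 - 5\right) 0 = \left(-4\right) 0 = 0$)
$K{\left(Z \right)} = \left(-13 + Z\right) \left(-6 + Z\right)$ ($K{\left(Z \right)} = \left(-6 + Z\right) \left(-13 + Z\right) = \left(-13 + Z\right) \left(-6 + Z\right)$)
$l{\left(-8,-12 \right)} K{\left(B \right)} = 14 \left(78 + 0^{2} - 0\right) = 14 \left(78 + 0 + 0\right) = 14 \cdot 78 = 1092$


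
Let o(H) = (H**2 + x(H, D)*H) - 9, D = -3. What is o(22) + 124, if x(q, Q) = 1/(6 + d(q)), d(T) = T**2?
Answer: 146766/245 ≈ 599.04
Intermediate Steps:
x(q, Q) = 1/(6 + q**2)
o(H) = -9 + H**2 + H/(6 + H**2) (o(H) = (H**2 + H/(6 + H**2)) - 9 = -9 + H**2 + H/(6 + H**2))
o(22) + 124 = (22 + (-9 + 22**2)*(6 + 22**2))/(6 + 22**2) + 124 = (22 + (-9 + 484)*(6 + 484))/(6 + 484) + 124 = (22 + 475*490)/490 + 124 = (22 + 232750)/490 + 124 = (1/490)*232772 + 124 = 116386/245 + 124 = 146766/245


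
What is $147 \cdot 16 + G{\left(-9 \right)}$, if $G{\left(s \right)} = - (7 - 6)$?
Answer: $2351$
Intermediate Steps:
$G{\left(s \right)} = -1$ ($G{\left(s \right)} = \left(-1\right) 1 = -1$)
$147 \cdot 16 + G{\left(-9 \right)} = 147 \cdot 16 - 1 = 2352 - 1 = 2351$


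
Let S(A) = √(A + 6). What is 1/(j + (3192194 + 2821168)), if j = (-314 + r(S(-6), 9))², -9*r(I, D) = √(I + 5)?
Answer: 40100556843/245092921516646089 - 457812*√5/245092921516646089 ≈ 1.6361e-7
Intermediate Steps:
S(A) = √(6 + A)
r(I, D) = -√(5 + I)/9 (r(I, D) = -√(I + 5)/9 = -√(5 + I)/9)
j = (-314 - √5/9)² (j = (-314 - √(5 + √(6 - 6))/9)² = (-314 - √(5 + √0)/9)² = (-314 - √(5 + 0)/9)² = (-314 - √5/9)² ≈ 98752.)
1/(j + (3192194 + 2821168)) = 1/((2826 + √5)²/81 + (3192194 + 2821168)) = 1/((2826 + √5)²/81 + 6013362) = 1/(6013362 + (2826 + √5)²/81)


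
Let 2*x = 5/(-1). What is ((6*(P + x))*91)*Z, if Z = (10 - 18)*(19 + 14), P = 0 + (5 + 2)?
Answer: -648648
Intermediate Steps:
x = -5/2 (x = (5/(-1))/2 = (5*(-1))/2 = (½)*(-5) = -5/2 ≈ -2.5000)
P = 7 (P = 0 + 7 = 7)
Z = -264 (Z = -8*33 = -264)
((6*(P + x))*91)*Z = ((6*(7 - 5/2))*91)*(-264) = ((6*(9/2))*91)*(-264) = (27*91)*(-264) = 2457*(-264) = -648648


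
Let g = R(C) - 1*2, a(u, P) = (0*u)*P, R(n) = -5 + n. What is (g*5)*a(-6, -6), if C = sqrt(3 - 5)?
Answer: 0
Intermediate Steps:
C = I*sqrt(2) (C = sqrt(-2) = I*sqrt(2) ≈ 1.4142*I)
a(u, P) = 0 (a(u, P) = 0*P = 0)
g = -7 + I*sqrt(2) (g = (-5 + I*sqrt(2)) - 1*2 = (-5 + I*sqrt(2)) - 2 = -7 + I*sqrt(2) ≈ -7.0 + 1.4142*I)
(g*5)*a(-6, -6) = ((-7 + I*sqrt(2))*5)*0 = (-35 + 5*I*sqrt(2))*0 = 0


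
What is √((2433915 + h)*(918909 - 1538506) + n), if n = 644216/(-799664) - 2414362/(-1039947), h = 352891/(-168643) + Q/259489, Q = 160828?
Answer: I*√18564309895054804315659574318555220292692537210527722/110951244874930223622 ≈ 1.228e+6*I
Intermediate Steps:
h = -64448816295/43761003427 (h = 352891/(-168643) + 160828/259489 = 352891*(-1/168643) + 160828*(1/259489) = -352891/168643 + 160828/259489 = -64448816295/43761003427 ≈ -1.4727)
n = 157590984727/103951022226 (n = 644216*(-1/799664) - 2414362*(-1/1039947) = -80527/99958 + 2414362/1039947 = 157590984727/103951022226 ≈ 1.5160)
√((2433915 + h)*(918909 - 1538506) + n) = √((2433915 - 64448816295/43761003427)*(918909 - 1538506) + 157590984727/103951022226) = √((106510498207210410/43761003427)*(-619597) + 157590984727/103951022226) = √(-65993585157692948404770/43761003427 + 157590984727/103951022226) = √(-167319527743752854997195486896551/110951244874930223622) = I*√18564309895054804315659574318555220292692537210527722/110951244874930223622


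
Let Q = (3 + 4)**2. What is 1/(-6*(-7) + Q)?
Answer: 1/91 ≈ 0.010989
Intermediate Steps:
Q = 49 (Q = 7**2 = 49)
1/(-6*(-7) + Q) = 1/(-6*(-7) + 49) = 1/(42 + 49) = 1/91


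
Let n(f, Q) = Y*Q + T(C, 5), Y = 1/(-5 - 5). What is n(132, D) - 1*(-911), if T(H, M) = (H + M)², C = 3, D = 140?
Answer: 961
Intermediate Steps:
Y = -⅒ (Y = 1/(-10) = -⅒ ≈ -0.10000)
n(f, Q) = 64 - Q/10 (n(f, Q) = -Q/10 + (3 + 5)² = -Q/10 + 8² = -Q/10 + 64 = 64 - Q/10)
n(132, D) - 1*(-911) = (64 - ⅒*140) - 1*(-911) = (64 - 14) + 911 = 50 + 911 = 961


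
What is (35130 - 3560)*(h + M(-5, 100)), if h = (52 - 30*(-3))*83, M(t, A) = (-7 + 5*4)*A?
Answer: 413125020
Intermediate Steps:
M(t, A) = 13*A (M(t, A) = (-7 + 20)*A = 13*A)
h = 11786 (h = (52 + 90)*83 = 142*83 = 11786)
(35130 - 3560)*(h + M(-5, 100)) = (35130 - 3560)*(11786 + 13*100) = 31570*(11786 + 1300) = 31570*13086 = 413125020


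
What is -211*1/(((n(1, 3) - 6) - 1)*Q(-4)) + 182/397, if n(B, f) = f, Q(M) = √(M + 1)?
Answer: 182/397 - 211*I*√3/12 ≈ 0.45844 - 30.455*I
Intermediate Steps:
Q(M) = √(1 + M)
-211*1/(((n(1, 3) - 6) - 1)*Q(-4)) + 182/397 = -211*1/(√(1 - 4)*((3 - 6) - 1)) + 182/397 = -211*(-I*√3/(3*(-3 - 1))) + 182*(1/397) = -211*I*√3/12 + 182/397 = 182/397 - 211*I*√3/12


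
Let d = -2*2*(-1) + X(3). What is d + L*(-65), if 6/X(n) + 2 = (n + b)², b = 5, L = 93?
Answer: -187268/31 ≈ -6040.9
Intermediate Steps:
X(n) = 6/(-2 + (5 + n)²) (X(n) = 6/(-2 + (n + 5)²) = 6/(-2 + (5 + n)²))
d = 127/31 (d = -2*2*(-1) + 6/(-2 + (5 + 3)²) = -4*(-1) + 6/(-2 + 8²) = 4 + 6/(-2 + 64) = 4 + 6/62 = 4 + 6*(1/62) = 4 + 3/31 = 127/31 ≈ 4.0968)
d + L*(-65) = 127/31 + 93*(-65) = 127/31 - 6045 = -187268/31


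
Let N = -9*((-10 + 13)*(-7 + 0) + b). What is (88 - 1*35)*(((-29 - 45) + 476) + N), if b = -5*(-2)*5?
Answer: 7473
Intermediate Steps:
b = 50 (b = 10*5 = 50)
N = -261 (N = -9*((-10 + 13)*(-7 + 0) + 50) = -9*(3*(-7) + 50) = -9*(-21 + 50) = -9*29 = -261)
(88 - 1*35)*(((-29 - 45) + 476) + N) = (88 - 1*35)*(((-29 - 45) + 476) - 261) = (88 - 35)*((-74 + 476) - 261) = 53*(402 - 261) = 53*141 = 7473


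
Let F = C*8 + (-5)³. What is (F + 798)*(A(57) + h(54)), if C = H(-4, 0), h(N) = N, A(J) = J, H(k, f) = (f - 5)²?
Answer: 96903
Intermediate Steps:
H(k, f) = (-5 + f)²
C = 25 (C = (-5 + 0)² = (-5)² = 25)
F = 75 (F = 25*8 + (-5)³ = 200 - 125 = 75)
(F + 798)*(A(57) + h(54)) = (75 + 798)*(57 + 54) = 873*111 = 96903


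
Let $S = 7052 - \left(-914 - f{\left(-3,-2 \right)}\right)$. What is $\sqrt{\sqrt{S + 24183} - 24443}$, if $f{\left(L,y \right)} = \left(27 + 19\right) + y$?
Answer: $\sqrt{-24443 + 21 \sqrt{73}} \approx 155.77 i$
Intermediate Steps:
$f{\left(L,y \right)} = 46 + y$
$S = 8010$ ($S = 7052 - \left(-914 - \left(46 - 2\right)\right) = 7052 - \left(-914 - 44\right) = 7052 - -958 = 7052 + 958 = 8010$)
$\sqrt{\sqrt{S + 24183} - 24443} = \sqrt{\sqrt{8010 + 24183} - 24443} = \sqrt{\sqrt{32193} - 24443} = \sqrt{21 \sqrt{73} - 24443} = \sqrt{-24443 + 21 \sqrt{73}}$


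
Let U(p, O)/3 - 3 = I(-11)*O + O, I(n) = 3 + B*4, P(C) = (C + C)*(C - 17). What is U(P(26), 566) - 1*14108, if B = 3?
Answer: 13069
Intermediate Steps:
P(C) = 2*C*(-17 + C) (P(C) = (2*C)*(-17 + C) = 2*C*(-17 + C))
I(n) = 15 (I(n) = 3 + 3*4 = 3 + 12 = 15)
U(p, O) = 9 + 48*O (U(p, O) = 9 + 3*(15*O + O) = 9 + 3*(16*O) = 9 + 48*O)
U(P(26), 566) - 1*14108 = (9 + 48*566) - 1*14108 = (9 + 27168) - 14108 = 27177 - 14108 = 13069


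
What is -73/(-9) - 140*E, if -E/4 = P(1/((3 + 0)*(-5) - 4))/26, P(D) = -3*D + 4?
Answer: 217111/2223 ≈ 97.666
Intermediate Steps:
P(D) = 4 - 3*D
E = -158/247 (E = -4*(4 - 3/((3 + 0)*(-5) - 4))/26 = -4*(4 - 3/(3*(-5) - 4))/26 = -4*(4 - 3/(-15 - 4))/26 = -4*(4 - 3/(-19))/26 = -4*(4 - 3*(-1/19))/26 = -4*(4 + 3/19)/26 = -316/(19*26) = -4*79/494 = -158/247 ≈ -0.63968)
-73/(-9) - 140*E = -73/(-9) - 140*(-158/247) = -73*(-⅑) + 22120/247 = 73/9 + 22120/247 = 217111/2223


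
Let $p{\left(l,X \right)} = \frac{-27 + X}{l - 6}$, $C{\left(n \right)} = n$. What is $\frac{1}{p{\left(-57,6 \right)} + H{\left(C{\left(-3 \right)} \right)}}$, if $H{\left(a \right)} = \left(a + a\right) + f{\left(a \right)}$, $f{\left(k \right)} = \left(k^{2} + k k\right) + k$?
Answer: $\frac{3}{28} \approx 0.10714$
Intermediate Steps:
$f{\left(k \right)} = k + 2 k^{2}$ ($f{\left(k \right)} = \left(k^{2} + k^{2}\right) + k = 2 k^{2} + k = k + 2 k^{2}$)
$p{\left(l,X \right)} = \frac{-27 + X}{-6 + l}$
$H{\left(a \right)} = 2 a + a \left(1 + 2 a\right)$ ($H{\left(a \right)} = \left(a + a\right) + a \left(1 + 2 a\right) = 2 a + a \left(1 + 2 a\right)$)
$\frac{1}{p{\left(-57,6 \right)} + H{\left(C{\left(-3 \right)} \right)}} = \frac{1}{\frac{-27 + 6}{-6 - 57} - 3 \left(3 + 2 \left(-3\right)\right)} = \frac{1}{\frac{1}{-63} \left(-21\right) - 3 \left(3 - 6\right)} = \frac{1}{\left(- \frac{1}{63}\right) \left(-21\right) - -9} = \frac{1}{\frac{1}{3} + 9} = \frac{1}{\frac{28}{3}} = \frac{3}{28}$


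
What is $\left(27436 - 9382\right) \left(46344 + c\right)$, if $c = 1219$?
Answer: $858702402$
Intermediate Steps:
$\left(27436 - 9382\right) \left(46344 + c\right) = \left(27436 - 9382\right) \left(46344 + 1219\right) = 18054 \cdot 47563 = 858702402$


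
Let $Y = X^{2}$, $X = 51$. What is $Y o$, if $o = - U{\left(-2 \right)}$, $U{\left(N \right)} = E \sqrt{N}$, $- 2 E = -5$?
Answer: $- \frac{13005 i \sqrt{2}}{2} \approx - 9195.9 i$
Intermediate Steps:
$E = \frac{5}{2}$ ($E = \left(- \frac{1}{2}\right) \left(-5\right) = \frac{5}{2} \approx 2.5$)
$U{\left(N \right)} = \frac{5 \sqrt{N}}{2}$
$o = - \frac{5 i \sqrt{2}}{2}$ ($o = - \frac{5 \sqrt{-2}}{2} = - \frac{5 i \sqrt{2}}{2} \approx - 3.5355 i$)
$Y = 2601$ ($Y = 51^{2} = 2601$)
$Y o = 2601 \left(- \frac{5 i \sqrt{2}}{2}\right) = - \frac{13005 i \sqrt{2}}{2}$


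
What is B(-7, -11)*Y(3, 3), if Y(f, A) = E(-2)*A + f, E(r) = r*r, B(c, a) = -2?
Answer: -30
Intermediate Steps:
E(r) = r²
Y(f, A) = f + 4*A (Y(f, A) = (-2)²*A + f = 4*A + f = f + 4*A)
B(-7, -11)*Y(3, 3) = -2*(3 + 4*3) = -2*(3 + 12) = -2*15 = -30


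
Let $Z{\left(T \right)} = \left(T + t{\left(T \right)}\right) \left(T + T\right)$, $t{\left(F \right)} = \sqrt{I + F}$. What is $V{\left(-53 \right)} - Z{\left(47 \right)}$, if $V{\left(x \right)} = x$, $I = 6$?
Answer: $-4471 - 94 \sqrt{53} \approx -5155.3$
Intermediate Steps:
$t{\left(F \right)} = \sqrt{6 + F}$
$Z{\left(T \right)} = 2 T \left(T + \sqrt{6 + T}\right)$ ($Z{\left(T \right)} = \left(T + \sqrt{6 + T}\right) \left(T + T\right) = \left(T + \sqrt{6 + T}\right) 2 T = 2 T \left(T + \sqrt{6 + T}\right)$)
$V{\left(-53 \right)} - Z{\left(47 \right)} = -53 - 2 \cdot 47 \left(47 + \sqrt{6 + 47}\right) = -53 - 2 \cdot 47 \left(47 + \sqrt{53}\right) = -53 - \left(4418 + 94 \sqrt{53}\right) = -4471 - 94 \sqrt{53}$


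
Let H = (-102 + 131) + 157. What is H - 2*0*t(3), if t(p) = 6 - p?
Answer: 186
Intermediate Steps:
H = 186 (H = 29 + 157 = 186)
H - 2*0*t(3) = 186 - 2*0*(6 - 1*3) = 186 - 0*(6 - 3) = 186 - 0*3 = 186 - 1*0 = 186 + 0 = 186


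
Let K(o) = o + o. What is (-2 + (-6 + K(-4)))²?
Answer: 256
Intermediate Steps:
K(o) = 2*o
(-2 + (-6 + K(-4)))² = (-2 + (-6 + 2*(-4)))² = (-2 + (-6 - 8))² = (-2 - 14)² = (-16)² = 256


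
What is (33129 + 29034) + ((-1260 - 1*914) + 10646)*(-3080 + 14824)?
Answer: 99557331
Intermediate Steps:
(33129 + 29034) + ((-1260 - 1*914) + 10646)*(-3080 + 14824) = 62163 + ((-1260 - 914) + 10646)*11744 = 62163 + (-2174 + 10646)*11744 = 62163 + 8472*11744 = 62163 + 99495168 = 99557331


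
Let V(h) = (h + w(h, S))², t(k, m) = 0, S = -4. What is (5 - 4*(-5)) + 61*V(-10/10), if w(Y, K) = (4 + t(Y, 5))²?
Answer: 13750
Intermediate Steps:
w(Y, K) = 16 (w(Y, K) = (4 + 0)² = 4² = 16)
V(h) = (16 + h)² (V(h) = (h + 16)² = (16 + h)²)
(5 - 4*(-5)) + 61*V(-10/10) = (5 - 4*(-5)) + 61*(16 - 10/10)² = (5 + 20) + 61*(16 - 10*⅒)² = 25 + 61*(16 - 1)² = 25 + 61*15² = 25 + 61*225 = 25 + 13725 = 13750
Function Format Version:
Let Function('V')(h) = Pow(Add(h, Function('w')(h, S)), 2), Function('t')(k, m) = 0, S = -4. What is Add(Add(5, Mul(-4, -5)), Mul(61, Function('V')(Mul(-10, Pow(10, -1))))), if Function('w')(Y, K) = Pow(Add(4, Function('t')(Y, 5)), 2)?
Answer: 13750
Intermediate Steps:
Function('w')(Y, K) = 16 (Function('w')(Y, K) = Pow(Add(4, 0), 2) = Pow(4, 2) = 16)
Function('V')(h) = Pow(Add(16, h), 2) (Function('V')(h) = Pow(Add(h, 16), 2) = Pow(Add(16, h), 2))
Add(Add(5, Mul(-4, -5)), Mul(61, Function('V')(Mul(-10, Pow(10, -1))))) = Add(Add(5, Mul(-4, -5)), Mul(61, Pow(Add(16, Mul(-10, Pow(10, -1))), 2))) = Add(Add(5, 20), Mul(61, Pow(Add(16, Mul(-10, Rational(1, 10))), 2))) = Add(25, Mul(61, Pow(Add(16, -1), 2))) = Add(25, Mul(61, Pow(15, 2))) = Add(25, Mul(61, 225)) = Add(25, 13725) = 13750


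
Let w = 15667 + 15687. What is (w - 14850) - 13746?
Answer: 2758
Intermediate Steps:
w = 31354
(w - 14850) - 13746 = (31354 - 14850) - 13746 = 16504 - 13746 = 2758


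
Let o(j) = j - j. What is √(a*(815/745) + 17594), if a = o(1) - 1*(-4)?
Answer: √390701542/149 ≈ 132.66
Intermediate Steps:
o(j) = 0
a = 4 (a = 0 - 1*(-4) = 0 + 4 = 4)
√(a*(815/745) + 17594) = √(4*(815/745) + 17594) = √(4*(815*(1/745)) + 17594) = √(4*(163/149) + 17594) = √(652/149 + 17594) = √(2622158/149) = √390701542/149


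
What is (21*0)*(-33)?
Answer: 0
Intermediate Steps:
(21*0)*(-33) = 0*(-33) = 0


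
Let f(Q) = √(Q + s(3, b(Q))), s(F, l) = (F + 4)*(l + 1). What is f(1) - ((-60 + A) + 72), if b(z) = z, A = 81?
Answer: -93 + √15 ≈ -89.127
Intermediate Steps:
s(F, l) = (1 + l)*(4 + F) (s(F, l) = (4 + F)*(1 + l) = (1 + l)*(4 + F))
f(Q) = √(7 + 8*Q) (f(Q) = √(Q + (4 + 3 + 4*Q + 3*Q)) = √(Q + (7 + 7*Q)) = √(7 + 8*Q))
f(1) - ((-60 + A) + 72) = √(7 + 8*1) - ((-60 + 81) + 72) = √(7 + 8) - (21 + 72) = √15 - 1*93 = √15 - 93 = -93 + √15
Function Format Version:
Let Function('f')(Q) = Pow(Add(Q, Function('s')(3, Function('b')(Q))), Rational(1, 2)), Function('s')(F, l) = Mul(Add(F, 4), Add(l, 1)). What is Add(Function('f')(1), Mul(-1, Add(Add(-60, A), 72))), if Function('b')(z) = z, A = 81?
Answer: Add(-93, Pow(15, Rational(1, 2))) ≈ -89.127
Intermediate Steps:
Function('s')(F, l) = Mul(Add(1, l), Add(4, F)) (Function('s')(F, l) = Mul(Add(4, F), Add(1, l)) = Mul(Add(1, l), Add(4, F)))
Function('f')(Q) = Pow(Add(7, Mul(8, Q)), Rational(1, 2)) (Function('f')(Q) = Pow(Add(Q, Add(4, 3, Mul(4, Q), Mul(3, Q))), Rational(1, 2)) = Pow(Add(Q, Add(7, Mul(7, Q))), Rational(1, 2)) = Pow(Add(7, Mul(8, Q)), Rational(1, 2)))
Add(Function('f')(1), Mul(-1, Add(Add(-60, A), 72))) = Add(Pow(Add(7, Mul(8, 1)), Rational(1, 2)), Mul(-1, Add(Add(-60, 81), 72))) = Add(Pow(Add(7, 8), Rational(1, 2)), Mul(-1, Add(21, 72))) = Add(Pow(15, Rational(1, 2)), Mul(-1, 93)) = Add(Pow(15, Rational(1, 2)), -93) = Add(-93, Pow(15, Rational(1, 2)))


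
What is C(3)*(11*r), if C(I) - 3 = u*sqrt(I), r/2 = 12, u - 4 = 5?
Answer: 792 + 2376*sqrt(3) ≈ 4907.4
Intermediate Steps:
u = 9 (u = 4 + 5 = 9)
r = 24 (r = 2*12 = 24)
C(I) = 3 + 9*sqrt(I)
C(3)*(11*r) = (3 + 9*sqrt(3))*(11*24) = (3 + 9*sqrt(3))*264 = 792 + 2376*sqrt(3)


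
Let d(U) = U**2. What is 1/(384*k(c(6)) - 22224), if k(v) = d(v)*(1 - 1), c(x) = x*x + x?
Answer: -1/22224 ≈ -4.4996e-5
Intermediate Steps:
c(x) = x + x**2 (c(x) = x**2 + x = x + x**2)
k(v) = 0 (k(v) = v**2*(1 - 1) = v**2*0 = 0)
1/(384*k(c(6)) - 22224) = 1/(384*0 - 22224) = 1/(0 - 22224) = 1/(-22224) = -1/22224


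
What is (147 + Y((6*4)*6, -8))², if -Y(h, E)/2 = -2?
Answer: 22801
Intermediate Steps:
Y(h, E) = 4 (Y(h, E) = -2*(-2) = 4)
(147 + Y((6*4)*6, -8))² = (147 + 4)² = 151² = 22801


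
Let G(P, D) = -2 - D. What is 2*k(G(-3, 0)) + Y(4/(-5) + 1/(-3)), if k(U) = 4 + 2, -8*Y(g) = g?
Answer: 1457/120 ≈ 12.142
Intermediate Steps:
Y(g) = -g/8
k(U) = 6
2*k(G(-3, 0)) + Y(4/(-5) + 1/(-3)) = 2*6 - (4/(-5) + 1/(-3))/8 = 12 - (4*(-1/5) + 1*(-1/3))/8 = 12 - (-4/5 - 1/3)/8 = 12 - 1/8*(-17/15) = 12 + 17/120 = 1457/120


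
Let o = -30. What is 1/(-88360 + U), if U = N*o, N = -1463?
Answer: -1/44470 ≈ -2.2487e-5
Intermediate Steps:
U = 43890 (U = -1463*(-30) = 43890)
1/(-88360 + U) = 1/(-88360 + 43890) = 1/(-44470) = -1/44470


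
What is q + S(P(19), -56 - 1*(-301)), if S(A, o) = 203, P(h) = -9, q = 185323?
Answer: 185526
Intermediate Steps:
q + S(P(19), -56 - 1*(-301)) = 185323 + 203 = 185526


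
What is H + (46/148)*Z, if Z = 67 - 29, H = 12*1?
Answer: 881/37 ≈ 23.811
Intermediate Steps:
H = 12
Z = 38
H + (46/148)*Z = 12 + (46/148)*38 = 12 + (46*(1/148))*38 = 12 + (23/74)*38 = 12 + 437/37 = 881/37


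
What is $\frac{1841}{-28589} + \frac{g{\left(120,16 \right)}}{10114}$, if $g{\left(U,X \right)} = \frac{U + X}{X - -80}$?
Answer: $- \frac{222952475}{3469789752} \approx -0.064255$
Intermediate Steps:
$g{\left(U,X \right)} = \frac{U + X}{80 + X}$ ($g{\left(U,X \right)} = \frac{U + X}{X + 80} = \frac{U + X}{80 + X}$)
$\frac{1841}{-28589} + \frac{g{\left(120,16 \right)}}{10114} = \frac{1841}{-28589} + \frac{\frac{1}{80 + 16} \left(120 + 16\right)}{10114} = 1841 \left(- \frac{1}{28589}\right) + \frac{1}{96} \cdot 136 \cdot \frac{1}{10114} = - \frac{1841}{28589} + \frac{1}{96} \cdot 136 \cdot \frac{1}{10114} = - \frac{1841}{28589} + \frac{17}{12} \cdot \frac{1}{10114} = - \frac{1841}{28589} + \frac{17}{121368} = - \frac{222952475}{3469789752}$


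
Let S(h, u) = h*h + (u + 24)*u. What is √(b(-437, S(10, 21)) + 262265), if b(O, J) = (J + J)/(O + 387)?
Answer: 2*√1638895/5 ≈ 512.08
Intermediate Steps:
S(h, u) = h² + u*(24 + u) (S(h, u) = h² + (24 + u)*u = h² + u*(24 + u))
b(O, J) = 2*J/(387 + O) (b(O, J) = (2*J)/(387 + O) = 2*J/(387 + O))
√(b(-437, S(10, 21)) + 262265) = √(2*(10² + 21² + 24*21)/(387 - 437) + 262265) = √(2*(100 + 441 + 504)/(-50) + 262265) = √(2*1045*(-1/50) + 262265) = √(-209/5 + 262265) = √(1311116/5) = 2*√1638895/5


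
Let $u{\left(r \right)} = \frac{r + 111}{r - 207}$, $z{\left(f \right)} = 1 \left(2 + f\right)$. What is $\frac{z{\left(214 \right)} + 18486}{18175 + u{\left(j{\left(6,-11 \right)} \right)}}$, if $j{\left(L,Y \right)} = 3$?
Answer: $\frac{70652}{68659} \approx 1.029$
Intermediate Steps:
$z{\left(f \right)} = 2 + f$
$u{\left(r \right)} = \frac{111 + r}{-207 + r}$
$\frac{z{\left(214 \right)} + 18486}{18175 + u{\left(j{\left(6,-11 \right)} \right)}} = \frac{\left(2 + 214\right) + 18486}{18175 + \frac{111 + 3}{-207 + 3}} = \frac{216 + 18486}{18175 + \frac{1}{-204} \cdot 114} = \frac{18702}{18175 - \frac{19}{34}} = \frac{18702}{\frac{617931}{34}} = 18702 \cdot \frac{34}{617931} = \frac{70652}{68659}$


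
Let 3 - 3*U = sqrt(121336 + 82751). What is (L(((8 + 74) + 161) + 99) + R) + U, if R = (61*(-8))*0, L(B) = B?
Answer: 343 - sqrt(204087)/3 ≈ 192.41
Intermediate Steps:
R = 0 (R = -488*0 = 0)
U = 1 - sqrt(204087)/3 (U = 1 - sqrt(121336 + 82751)/3 = 1 - sqrt(204087)/3 ≈ -149.59)
(L(((8 + 74) + 161) + 99) + R) + U = ((((8 + 74) + 161) + 99) + 0) + (1 - sqrt(204087)/3) = (((82 + 161) + 99) + 0) + (1 - sqrt(204087)/3) = ((243 + 99) + 0) + (1 - sqrt(204087)/3) = (342 + 0) + (1 - sqrt(204087)/3) = 342 + (1 - sqrt(204087)/3) = 343 - sqrt(204087)/3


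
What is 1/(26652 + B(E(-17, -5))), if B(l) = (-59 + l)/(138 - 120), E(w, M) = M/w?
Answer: 153/4077257 ≈ 3.7525e-5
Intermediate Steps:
B(l) = -59/18 + l/18 (B(l) = (-59 + l)/18 = (-59 + l)*(1/18) = -59/18 + l/18)
1/(26652 + B(E(-17, -5))) = 1/(26652 + (-59/18 + (-5/(-17))/18)) = 1/(26652 + (-59/18 + (-5*(-1/17))/18)) = 1/(26652 + (-59/18 + (1/18)*(5/17))) = 1/(26652 + (-59/18 + 5/306)) = 1/(26652 - 499/153) = 1/(4077257/153) = 153/4077257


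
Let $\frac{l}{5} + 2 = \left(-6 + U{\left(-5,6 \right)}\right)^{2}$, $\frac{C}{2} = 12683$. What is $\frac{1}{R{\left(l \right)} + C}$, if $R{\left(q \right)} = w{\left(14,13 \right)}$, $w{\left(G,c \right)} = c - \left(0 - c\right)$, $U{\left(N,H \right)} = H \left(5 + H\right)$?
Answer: $\frac{1}{25392} \approx 3.9382 \cdot 10^{-5}$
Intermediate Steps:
$C = 25366$ ($C = 2 \cdot 12683 = 25366$)
$l = 17990$ ($l = -10 + 5 \left(-6 + 6 \left(5 + 6\right)\right)^{2} = -10 + 5 \left(-6 + 6 \cdot 11\right)^{2} = -10 + 5 \left(-6 + 66\right)^{2} = -10 + 5 \cdot 60^{2} = -10 + 5 \cdot 3600 = -10 + 18000 = 17990$)
$w{\left(G,c \right)} = 2 c$ ($w{\left(G,c \right)} = c - - c = c + c = 2 c$)
$R{\left(q \right)} = 26$ ($R{\left(q \right)} = 2 \cdot 13 = 26$)
$\frac{1}{R{\left(l \right)} + C} = \frac{1}{26 + 25366} = \frac{1}{25392}$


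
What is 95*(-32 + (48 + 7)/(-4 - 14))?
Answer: -59945/18 ≈ -3330.3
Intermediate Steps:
95*(-32 + (48 + 7)/(-4 - 14)) = 95*(-32 + 55/(-18)) = 95*(-32 + 55*(-1/18)) = 95*(-32 - 55/18) = 95*(-631/18) = -59945/18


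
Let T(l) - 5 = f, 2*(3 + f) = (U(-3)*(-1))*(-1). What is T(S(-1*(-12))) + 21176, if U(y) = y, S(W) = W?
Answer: 42353/2 ≈ 21177.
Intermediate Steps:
f = -9/2 (f = -3 + (-3*(-1)*(-1))/2 = -3 + (3*(-1))/2 = -3 + (1/2)*(-3) = -3 - 3/2 = -9/2 ≈ -4.5000)
T(l) = 1/2 (T(l) = 5 - 9/2 = 1/2)
T(S(-1*(-12))) + 21176 = 1/2 + 21176 = 42353/2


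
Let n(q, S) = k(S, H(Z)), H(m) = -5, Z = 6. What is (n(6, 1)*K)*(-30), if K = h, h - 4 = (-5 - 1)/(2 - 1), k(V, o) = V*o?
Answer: -300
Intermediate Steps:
n(q, S) = -5*S (n(q, S) = S*(-5) = -5*S)
h = -2 (h = 4 + (-5 - 1)/(2 - 1) = 4 - 6/1 = 4 + 1*(-6) = 4 - 6 = -2)
K = -2
(n(6, 1)*K)*(-30) = (-5*1*(-2))*(-30) = -5*(-2)*(-30) = 10*(-30) = -300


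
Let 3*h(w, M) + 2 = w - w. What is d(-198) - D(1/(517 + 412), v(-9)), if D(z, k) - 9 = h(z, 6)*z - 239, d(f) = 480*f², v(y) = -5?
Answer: 52446184052/2787 ≈ 1.8818e+7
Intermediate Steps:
h(w, M) = -⅔ (h(w, M) = -⅔ + (w - w)/3 = -⅔ + (⅓)*0 = -⅔ + 0 = -⅔)
D(z, k) = -230 - 2*z/3 (D(z, k) = 9 + (-2*z/3 - 239) = 9 + (-239 - 2*z/3) = -230 - 2*z/3)
d(-198) - D(1/(517 + 412), v(-9)) = 480*(-198)² - (-230 - 2/(3*(517 + 412))) = 480*39204 - (-230 - ⅔/929) = 18817920 - (-230 - ⅔*1/929) = 18817920 - (-230 - 2/2787) = 18817920 - 1*(-641012/2787) = 18817920 + 641012/2787 = 52446184052/2787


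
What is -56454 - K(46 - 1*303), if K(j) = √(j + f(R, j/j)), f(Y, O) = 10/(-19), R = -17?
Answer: -56454 - I*√92967/19 ≈ -56454.0 - 16.048*I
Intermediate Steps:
f(Y, O) = -10/19 (f(Y, O) = 10*(-1/19) = -10/19)
K(j) = √(-10/19 + j) (K(j) = √(j - 10/19) = √(-10/19 + j))
-56454 - K(46 - 1*303) = -56454 - √(-190 + 361*(46 - 1*303))/19 = -56454 - √(-190 + 361*(46 - 303))/19 = -56454 - √(-190 + 361*(-257))/19 = -56454 - √(-190 - 92777)/19 = -56454 - √(-92967)/19 = -56454 - I*√92967/19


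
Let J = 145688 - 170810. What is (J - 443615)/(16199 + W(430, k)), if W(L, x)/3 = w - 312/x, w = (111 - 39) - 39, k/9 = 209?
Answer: -97966033/3406178 ≈ -28.761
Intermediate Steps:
J = -25122
k = 1881 (k = 9*209 = 1881)
w = 33 (w = 72 - 39 = 33)
W(L, x) = 99 - 936/x (W(L, x) = 3*(33 - 312/x) = 99 - 936/x)
(J - 443615)/(16199 + W(430, k)) = (-25122 - 443615)/(16199 + (99 - 936/1881)) = -468737/(16199 + (99 - 936*1/1881)) = -468737/(16199 + (99 - 104/209)) = -468737/(16199 + 20587/209) = -468737/3406178/209 = -468737*209/3406178 = -97966033/3406178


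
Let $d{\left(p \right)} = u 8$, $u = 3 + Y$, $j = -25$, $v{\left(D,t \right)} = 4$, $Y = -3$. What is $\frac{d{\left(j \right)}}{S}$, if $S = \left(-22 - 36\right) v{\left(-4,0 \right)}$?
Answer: $0$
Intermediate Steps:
$u = 0$ ($u = 3 - 3 = 0$)
$S = -232$ ($S = \left(-22 - 36\right) 4 = \left(-58\right) 4 = -232$)
$d{\left(p \right)} = 0$ ($d{\left(p \right)} = 0 \cdot 8 = 0$)
$\frac{d{\left(j \right)}}{S} = \frac{0}{-232} = 0 \left(- \frac{1}{232}\right) = 0$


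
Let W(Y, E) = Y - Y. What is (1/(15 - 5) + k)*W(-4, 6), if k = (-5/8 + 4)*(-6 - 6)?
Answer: 0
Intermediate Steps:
W(Y, E) = 0
k = -81/2 (k = (-5*⅛ + 4)*(-12) = (-5/8 + 4)*(-12) = (27/8)*(-12) = -81/2 ≈ -40.500)
(1/(15 - 5) + k)*W(-4, 6) = (1/(15 - 5) - 81/2)*0 = (1/10 - 81/2)*0 = (⅒ - 81/2)*0 = -202/5*0 = 0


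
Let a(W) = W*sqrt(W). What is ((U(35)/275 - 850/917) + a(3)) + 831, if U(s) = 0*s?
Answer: 761177/917 + 3*sqrt(3) ≈ 835.27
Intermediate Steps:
U(s) = 0
a(W) = W**(3/2)
((U(35)/275 - 850/917) + a(3)) + 831 = ((0/275 - 850/917) + 3**(3/2)) + 831 = ((0*(1/275) - 850*1/917) + 3*sqrt(3)) + 831 = ((0 - 850/917) + 3*sqrt(3)) + 831 = (-850/917 + 3*sqrt(3)) + 831 = 761177/917 + 3*sqrt(3)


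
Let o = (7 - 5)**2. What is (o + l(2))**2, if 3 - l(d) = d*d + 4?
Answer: 1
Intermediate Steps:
o = 4 (o = 2**2 = 4)
l(d) = -1 - d**2 (l(d) = 3 - (d*d + 4) = 3 - (d**2 + 4) = 3 - (4 + d**2) = 3 + (-4 - d**2) = -1 - d**2)
(o + l(2))**2 = (4 + (-1 - 1*2**2))**2 = (4 + (-1 - 1*4))**2 = (4 + (-1 - 4))**2 = (4 - 5)**2 = (-1)**2 = 1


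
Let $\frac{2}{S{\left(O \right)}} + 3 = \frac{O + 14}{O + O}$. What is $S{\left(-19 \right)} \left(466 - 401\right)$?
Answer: $- \frac{4940}{109} \approx -45.321$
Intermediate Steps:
$S{\left(O \right)} = \frac{2}{-3 + \frac{14 + O}{2 O}}$ ($S{\left(O \right)} = \frac{2}{-3 + \frac{O + 14}{O + O}} = \frac{2}{-3 + \frac{14 + O}{2 O}}$)
$S{\left(-19 \right)} \left(466 - 401\right) = \left(-4\right) \left(-19\right) \frac{1}{-14 + 5 \left(-19\right)} \left(466 - 401\right) = \left(-4\right) \left(-19\right) \frac{1}{-14 - 95} \cdot 65 = \left(-4\right) \left(-19\right) \frac{1}{-109} \cdot 65 = \left(-4\right) \left(-19\right) \left(- \frac{1}{109}\right) 65 = \left(- \frac{76}{109}\right) 65 = - \frac{4940}{109}$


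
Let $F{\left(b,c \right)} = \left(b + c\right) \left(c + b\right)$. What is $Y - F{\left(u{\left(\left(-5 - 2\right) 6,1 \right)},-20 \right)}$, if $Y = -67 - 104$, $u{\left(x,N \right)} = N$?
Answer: $-532$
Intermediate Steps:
$F{\left(b,c \right)} = \left(b + c\right)^{2}$ ($F{\left(b,c \right)} = \left(b + c\right) \left(b + c\right) = \left(b + c\right)^{2}$)
$Y = -171$
$Y - F{\left(u{\left(\left(-5 - 2\right) 6,1 \right)},-20 \right)} = -171 - \left(1 - 20\right)^{2} = -171 - \left(-19\right)^{2} = -171 - 361 = -532$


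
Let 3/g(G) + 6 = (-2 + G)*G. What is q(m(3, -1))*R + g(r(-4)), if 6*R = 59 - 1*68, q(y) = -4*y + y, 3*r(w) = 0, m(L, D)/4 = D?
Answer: -37/2 ≈ -18.500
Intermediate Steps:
m(L, D) = 4*D
r(w) = 0 (r(w) = (⅓)*0 = 0)
g(G) = 3/(-6 + G*(-2 + G)) (g(G) = 3/(-6 + (-2 + G)*G) = 3/(-6 + G*(-2 + G)))
q(y) = -3*y
R = -3/2 (R = (59 - 1*68)/6 = (59 - 68)/6 = (⅙)*(-9) = -3/2 ≈ -1.5000)
q(m(3, -1))*R + g(r(-4)) = -12*(-1)*(-3/2) + 3/(-6 + 0² - 2*0) = -3*(-4)*(-3/2) + 3/(-6 + 0 + 0) = 12*(-3/2) + 3/(-6) = -18 + 3*(-⅙) = -18 - ½ = -37/2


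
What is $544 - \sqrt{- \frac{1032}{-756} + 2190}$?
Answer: $544 - \frac{2 \sqrt{241598}}{21} \approx 497.19$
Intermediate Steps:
$544 - \sqrt{- \frac{1032}{-756} + 2190} = 544 - \sqrt{\left(-1032\right) \left(- \frac{1}{756}\right) + 2190} = 544 - \sqrt{\frac{86}{63} + 2190} = 544 - \sqrt{\frac{138056}{63}} = 544 - \frac{2 \sqrt{241598}}{21}$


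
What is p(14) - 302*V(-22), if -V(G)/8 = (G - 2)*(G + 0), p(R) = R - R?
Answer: 1275648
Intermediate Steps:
p(R) = 0
V(G) = -8*G*(-2 + G) (V(G) = -8*(G - 2)*(G + 0) = -8*(-2 + G)*G = -8*G*(-2 + G))
p(14) - 302*V(-22) = 0 - 2416*(-22)*(2 - 1*(-22)) = 0 - 2416*(-22)*(2 + 22) = 0 - 2416*(-22)*24 = 0 - 302*(-4224) = 0 + 1275648 = 1275648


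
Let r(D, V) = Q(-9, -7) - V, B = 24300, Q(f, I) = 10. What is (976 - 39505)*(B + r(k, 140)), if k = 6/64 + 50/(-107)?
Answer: -931245930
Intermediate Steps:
k = -1279/3424 (k = 6*(1/64) + 50*(-1/107) = 3/32 - 50/107 = -1279/3424 ≈ -0.37354)
r(D, V) = 10 - V
(976 - 39505)*(B + r(k, 140)) = (976 - 39505)*(24300 + (10 - 1*140)) = -38529*(24300 + (10 - 140)) = -38529*(24300 - 130) = -38529*24170 = -931245930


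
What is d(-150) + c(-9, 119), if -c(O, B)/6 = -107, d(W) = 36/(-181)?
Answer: 116166/181 ≈ 641.80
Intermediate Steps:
d(W) = -36/181 (d(W) = 36*(-1/181) = -36/181)
c(O, B) = 642 (c(O, B) = -6*(-107) = 642)
d(-150) + c(-9, 119) = -36/181 + 642 = 116166/181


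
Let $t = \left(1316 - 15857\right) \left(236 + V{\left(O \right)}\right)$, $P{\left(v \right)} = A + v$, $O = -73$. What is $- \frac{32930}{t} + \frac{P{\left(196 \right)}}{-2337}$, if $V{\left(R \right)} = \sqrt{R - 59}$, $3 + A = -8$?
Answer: $\frac{5 \left(- 4847 \sqrt{33} + 502615 i\right)}{306147 \left(\sqrt{33} - 118 i\right)} \approx -0.069588 - 0.00046605 i$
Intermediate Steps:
$A = -11$ ($A = -3 - 8 = -11$)
$V{\left(R \right)} = \sqrt{-59 + R}$
$P{\left(v \right)} = -11 + v$
$t = -3431676 - 29082 i \sqrt{33}$ ($t = \left(1316 - 15857\right) \left(236 + \sqrt{-59 - 73}\right) = - 14541 \left(236 + \sqrt{-132}\right) = - 14541 \left(236 + 2 i \sqrt{33}\right) = -3431676 - 29082 i \sqrt{33} \approx -3.4317 \cdot 10^{6} - 1.6706 \cdot 10^{5} i$)
$- \frac{32930}{t} + \frac{P{\left(196 \right)}}{-2337} = - \frac{32930}{-3431676 - 29082 i \sqrt{33}} + \frac{-11 + 196}{-2337} = - \frac{32930}{-3431676 - 29082 i \sqrt{33}} + 185 \left(- \frac{1}{2337}\right) = - \frac{32930}{-3431676 - 29082 i \sqrt{33}} - \frac{185}{2337} = - \frac{185}{2337} - \frac{32930}{-3431676 - 29082 i \sqrt{33}}$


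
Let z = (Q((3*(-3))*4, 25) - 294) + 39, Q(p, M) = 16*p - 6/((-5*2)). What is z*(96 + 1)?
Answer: -402744/5 ≈ -80549.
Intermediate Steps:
Q(p, M) = ⅗ + 16*p (Q(p, M) = 16*p - 6/(-10) = 16*p - 6*(-⅒) = 16*p + ⅗ = ⅗ + 16*p)
z = -4152/5 (z = ((⅗ + 16*((3*(-3))*4)) - 294) + 39 = ((⅗ + 16*(-9*4)) - 294) + 39 = ((⅗ + 16*(-36)) - 294) + 39 = ((⅗ - 576) - 294) + 39 = (-2877/5 - 294) + 39 = -4347/5 + 39 = -4152/5 ≈ -830.40)
z*(96 + 1) = -4152*(96 + 1)/5 = -4152/5*97 = -402744/5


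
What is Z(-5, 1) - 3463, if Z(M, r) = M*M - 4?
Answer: -3442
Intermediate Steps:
Z(M, r) = -4 + M² (Z(M, r) = M² - 4 = -4 + M²)
Z(-5, 1) - 3463 = (-4 + (-5)²) - 3463 = (-4 + 25) - 3463 = 21 - 3463 = -3442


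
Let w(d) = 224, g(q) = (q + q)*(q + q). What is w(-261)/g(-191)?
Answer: 56/36481 ≈ 0.0015350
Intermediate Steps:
g(q) = 4*q**2 (g(q) = (2*q)*(2*q) = 4*q**2)
w(-261)/g(-191) = 224/((4*(-191)**2)) = 224/((4*36481)) = 224/145924 = 224*(1/145924) = 56/36481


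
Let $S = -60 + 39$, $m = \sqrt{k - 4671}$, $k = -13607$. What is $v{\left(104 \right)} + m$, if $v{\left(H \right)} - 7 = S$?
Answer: $-14 + i \sqrt{18278} \approx -14.0 + 135.2 i$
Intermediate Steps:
$m = i \sqrt{18278}$ ($m = \sqrt{-13607 - 4671} = \sqrt{-18278} = i \sqrt{18278} \approx 135.2 i$)
$S = -21$
$v{\left(H \right)} = -14$ ($v{\left(H \right)} = 7 - 21 = -14$)
$v{\left(104 \right)} + m = -14 + i \sqrt{18278}$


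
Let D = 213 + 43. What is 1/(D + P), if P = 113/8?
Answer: 8/2161 ≈ 0.0037020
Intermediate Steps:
D = 256
P = 113/8 (P = 113*(1/8) = 113/8 ≈ 14.125)
1/(D + P) = 1/(256 + 113/8) = 1/(2161/8) = 8/2161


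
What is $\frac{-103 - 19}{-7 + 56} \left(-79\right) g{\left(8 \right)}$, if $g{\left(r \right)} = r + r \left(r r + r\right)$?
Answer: $\frac{5628592}{49} \approx 1.1487 \cdot 10^{5}$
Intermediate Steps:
$g{\left(r \right)} = r + r \left(r + r^{2}\right)$ ($g{\left(r \right)} = r + r \left(r^{2} + r\right) = r + r \left(r + r^{2}\right)$)
$\frac{-103 - 19}{-7 + 56} \left(-79\right) g{\left(8 \right)} = \frac{-103 - 19}{-7 + 56} \left(-79\right) 8 \left(1 + 8 + 8^{2}\right) = - \frac{122}{49} \left(-79\right) 8 \left(1 + 8 + 64\right) = \left(-122\right) \frac{1}{49} \left(-79\right) 8 \cdot 73 = \left(- \frac{122}{49}\right) \left(-79\right) 584 = \frac{9638}{49} \cdot 584 = \frac{5628592}{49}$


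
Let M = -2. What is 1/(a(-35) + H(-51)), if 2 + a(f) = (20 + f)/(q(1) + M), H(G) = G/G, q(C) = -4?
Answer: 2/3 ≈ 0.66667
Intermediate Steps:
H(G) = 1
a(f) = -16/3 - f/6 (a(f) = -2 + (20 + f)/(-4 - 2) = -2 + (20 + f)/(-6) = -2 + (20 + f)*(-1/6) = -2 + (-10/3 - f/6) = -16/3 - f/6)
1/(a(-35) + H(-51)) = 1/((-16/3 - 1/6*(-35)) + 1) = 1/((-16/3 + 35/6) + 1) = 1/(1/2 + 1) = 1/(3/2) = 2/3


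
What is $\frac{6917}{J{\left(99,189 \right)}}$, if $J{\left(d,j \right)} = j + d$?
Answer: $\frac{6917}{288} \approx 24.017$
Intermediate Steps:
$J{\left(d,j \right)} = d + j$
$\frac{6917}{J{\left(99,189 \right)}} = \frac{6917}{99 + 189} = \frac{6917}{288}$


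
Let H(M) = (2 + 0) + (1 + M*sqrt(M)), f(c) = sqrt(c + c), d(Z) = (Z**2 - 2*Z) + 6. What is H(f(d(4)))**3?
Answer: (3 + 2*sqrt(2)*7**(3/4))**3 ≈ 3492.6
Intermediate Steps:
d(Z) = 6 + Z**2 - 2*Z
f(c) = sqrt(2)*sqrt(c) (f(c) = sqrt(2*c) = sqrt(2)*sqrt(c))
H(M) = 3 + M**(3/2) (H(M) = 2 + (1 + M**(3/2)) = 3 + M**(3/2))
H(f(d(4)))**3 = (3 + (sqrt(2)*sqrt(6 + 4**2 - 2*4))**(3/2))**3 = (3 + (sqrt(2)*sqrt(6 + 16 - 8))**(3/2))**3 = (3 + (sqrt(2)*sqrt(14))**(3/2))**3 = (3 + (2*sqrt(7))**(3/2))**3 = (3 + 2*sqrt(2)*7**(3/4))**3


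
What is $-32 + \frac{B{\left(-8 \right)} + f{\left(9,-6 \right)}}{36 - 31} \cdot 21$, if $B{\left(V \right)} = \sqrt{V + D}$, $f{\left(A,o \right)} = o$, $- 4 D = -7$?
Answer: $- \frac{286}{5} + \frac{21 i}{2} \approx -57.2 + 10.5 i$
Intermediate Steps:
$D = \frac{7}{4}$ ($D = \left(- \frac{1}{4}\right) \left(-7\right) = \frac{7}{4} \approx 1.75$)
$B{\left(V \right)} = \sqrt{\frac{7}{4} + V}$ ($B{\left(V \right)} = \sqrt{V + \frac{7}{4}} = \sqrt{\frac{7}{4} + V}$)
$-32 + \frac{B{\left(-8 \right)} + f{\left(9,-6 \right)}}{36 - 31} \cdot 21 = -32 + \frac{\frac{\sqrt{7 + 4 \left(-8\right)}}{2} - 6}{36 - 31} \cdot 21 = -32 + \frac{\frac{\sqrt{7 - 32}}{2} - 6}{5} \cdot 21 = -32 + \left(\frac{\sqrt{-25}}{2} - 6\right) \frac{1}{5} \cdot 21 = -32 + \left(\frac{5 i}{2} - 6\right) \frac{1}{5} \cdot 21 = -32 + \left(-6 + \frac{5 i}{2}\right) \frac{1}{5} \cdot 21 = -32 + \left(- \frac{6}{5} + \frac{i}{2}\right) 21 = -32 - \left(\frac{126}{5} - \frac{21 i}{2}\right) = - \frac{286}{5} + \frac{21 i}{2}$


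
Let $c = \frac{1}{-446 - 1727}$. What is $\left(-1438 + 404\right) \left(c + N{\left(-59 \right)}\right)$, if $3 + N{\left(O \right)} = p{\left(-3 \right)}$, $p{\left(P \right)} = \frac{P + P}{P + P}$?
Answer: $\frac{4494798}{2173} \approx 2068.5$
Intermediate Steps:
$p{\left(P \right)} = 1$ ($p{\left(P \right)} = \frac{2 P}{2 P} = 2 P \frac{1}{2 P} = 1$)
$N{\left(O \right)} = -2$ ($N{\left(O \right)} = -3 + 1 = -2$)
$c = - \frac{1}{2173}$ ($c = \frac{1}{-2173} = - \frac{1}{2173} \approx -0.00046019$)
$\left(-1438 + 404\right) \left(c + N{\left(-59 \right)}\right) = \left(-1438 + 404\right) \left(- \frac{1}{2173} - 2\right) = \left(-1034\right) \left(- \frac{4347}{2173}\right) = \frac{4494798}{2173}$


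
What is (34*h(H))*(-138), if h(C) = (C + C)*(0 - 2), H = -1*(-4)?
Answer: 75072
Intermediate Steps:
H = 4
h(C) = -4*C (h(C) = (2*C)*(-2) = -4*C)
(34*h(H))*(-138) = (34*(-4*4))*(-138) = (34*(-16))*(-138) = -544*(-138) = 75072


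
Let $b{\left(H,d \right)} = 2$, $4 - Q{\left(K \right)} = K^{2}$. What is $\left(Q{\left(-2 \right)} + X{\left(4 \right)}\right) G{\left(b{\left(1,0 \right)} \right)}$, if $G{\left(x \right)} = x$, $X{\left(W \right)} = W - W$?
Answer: $0$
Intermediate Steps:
$Q{\left(K \right)} = 4 - K^{2}$
$X{\left(W \right)} = 0$
$\left(Q{\left(-2 \right)} + X{\left(4 \right)}\right) G{\left(b{\left(1,0 \right)} \right)} = \left(\left(4 - \left(-2\right)^{2}\right) + 0\right) 2 = \left(\left(4 - 4\right) + 0\right) 2 = \left(0 + 0\right) 2 = 0 \cdot 2 = 0$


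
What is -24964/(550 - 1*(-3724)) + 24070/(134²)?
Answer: -86344601/19185986 ≈ -4.5004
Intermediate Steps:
-24964/(550 - 1*(-3724)) + 24070/(134²) = -24964/(550 + 3724) + 24070/17956 = -24964/4274 + 24070*(1/17956) = -24964*1/4274 + 12035/8978 = -12482/2137 + 12035/8978 = -86344601/19185986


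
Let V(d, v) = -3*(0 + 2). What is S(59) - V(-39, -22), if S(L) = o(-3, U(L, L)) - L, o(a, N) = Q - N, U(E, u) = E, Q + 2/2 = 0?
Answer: -113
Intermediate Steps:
Q = -1 (Q = -1 + 0 = -1)
o(a, N) = -1 - N
V(d, v) = -6 (V(d, v) = -3*2 = -6)
S(L) = -1 - 2*L (S(L) = (-1 - L) - L = -1 - 2*L)
S(59) - V(-39, -22) = (-1 - 2*59) - 1*(-6) = (-1 - 118) + 6 = -119 + 6 = -113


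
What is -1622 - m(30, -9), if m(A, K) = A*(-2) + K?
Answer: -1553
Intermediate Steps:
m(A, K) = K - 2*A (m(A, K) = -2*A + K = K - 2*A)
-1622 - m(30, -9) = -1622 - (-9 - 2*30) = -1622 - (-9 - 60) = -1622 - 1*(-69) = -1622 + 69 = -1553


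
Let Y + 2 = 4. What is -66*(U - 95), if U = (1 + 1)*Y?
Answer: 6006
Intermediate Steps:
Y = 2 (Y = -2 + 4 = 2)
U = 4 (U = (1 + 1)*2 = 2*2 = 4)
-66*(U - 95) = -66*(4 - 95) = -66*(-91) = 6006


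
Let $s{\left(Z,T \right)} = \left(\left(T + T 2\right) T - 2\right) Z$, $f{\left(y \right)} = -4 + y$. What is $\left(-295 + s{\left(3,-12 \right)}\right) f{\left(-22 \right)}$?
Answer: $-25870$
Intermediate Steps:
$s{\left(Z,T \right)} = Z \left(-2 + 3 T^{2}\right)$ ($s{\left(Z,T \right)} = \left(\left(T + 2 T\right) T - 2\right) Z = \left(3 T T - 2\right) Z = \left(3 T^{2} - 2\right) Z = \left(-2 + 3 T^{2}\right) Z = Z \left(-2 + 3 T^{2}\right)$)
$\left(-295 + s{\left(3,-12 \right)}\right) f{\left(-22 \right)} = \left(-295 + 3 \left(-2 + 3 \left(-12\right)^{2}\right)\right) \left(-4 - 22\right) = \left(-295 + 3 \left(-2 + 3 \cdot 144\right)\right) \left(-26\right) = \left(-295 + 3 \left(-2 + 432\right)\right) \left(-26\right) = \left(-295 + 3 \cdot 430\right) \left(-26\right) = \left(-295 + 1290\right) \left(-26\right) = 995 \left(-26\right) = -25870$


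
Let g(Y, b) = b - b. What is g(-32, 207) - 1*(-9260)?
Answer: 9260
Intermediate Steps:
g(Y, b) = 0
g(-32, 207) - 1*(-9260) = 0 - 1*(-9260) = 0 + 9260 = 9260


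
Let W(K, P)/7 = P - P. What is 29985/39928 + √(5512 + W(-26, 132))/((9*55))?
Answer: 29985/39928 + 2*√1378/495 ≈ 0.90096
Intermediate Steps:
W(K, P) = 0 (W(K, P) = 7*(P - P) = 7*0 = 0)
29985/39928 + √(5512 + W(-26, 132))/((9*55)) = 29985/39928 + √(5512 + 0)/((9*55)) = 29985*(1/39928) + √5512/495 = 29985/39928 + (2*√1378)*(1/495) = 29985/39928 + 2*√1378/495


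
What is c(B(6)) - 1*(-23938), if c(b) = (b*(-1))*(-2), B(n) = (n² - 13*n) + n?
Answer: 23866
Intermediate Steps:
B(n) = n² - 12*n
c(b) = 2*b (c(b) = -b*(-2) = 2*b)
c(B(6)) - 1*(-23938) = 2*(6*(-12 + 6)) - 1*(-23938) = 2*(6*(-6)) + 23938 = 2*(-36) + 23938 = -72 + 23938 = 23866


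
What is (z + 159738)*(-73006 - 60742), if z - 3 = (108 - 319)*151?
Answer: -17103694240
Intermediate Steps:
z = -31858 (z = 3 + (108 - 319)*151 = 3 - 211*151 = 3 - 31861 = -31858)
(z + 159738)*(-73006 - 60742) = (-31858 + 159738)*(-73006 - 60742) = 127880*(-133748) = -17103694240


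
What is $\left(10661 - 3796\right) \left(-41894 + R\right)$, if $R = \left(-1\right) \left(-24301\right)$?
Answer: $-120775945$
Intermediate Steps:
$R = 24301$
$\left(10661 - 3796\right) \left(-41894 + R\right) = \left(10661 - 3796\right) \left(-41894 + 24301\right) = 6865 \left(-17593\right) = -120775945$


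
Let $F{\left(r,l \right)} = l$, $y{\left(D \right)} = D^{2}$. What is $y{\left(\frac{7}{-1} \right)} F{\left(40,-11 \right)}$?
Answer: $-539$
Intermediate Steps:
$y{\left(\frac{7}{-1} \right)} F{\left(40,-11 \right)} = \left(\frac{7}{-1}\right)^{2} \left(-11\right) = \left(7 \left(-1\right)\right)^{2} \left(-11\right) = \left(-7\right)^{2} \left(-11\right) = 49 \left(-11\right) = -539$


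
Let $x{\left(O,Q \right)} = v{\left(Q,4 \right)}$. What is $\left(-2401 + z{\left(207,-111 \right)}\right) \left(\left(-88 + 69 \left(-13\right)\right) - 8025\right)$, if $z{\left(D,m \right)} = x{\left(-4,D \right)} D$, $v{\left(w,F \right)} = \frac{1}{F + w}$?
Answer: $\frac{4562700040}{211} \approx 2.1624 \cdot 10^{7}$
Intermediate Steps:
$x{\left(O,Q \right)} = \frac{1}{4 + Q}$
$z{\left(D,m \right)} = \frac{D}{4 + D}$
$\left(-2401 + z{\left(207,-111 \right)}\right) \left(\left(-88 + 69 \left(-13\right)\right) - 8025\right) = \left(-2401 + \frac{207}{4 + 207}\right) \left(\left(-88 + 69 \left(-13\right)\right) - 8025\right) = \left(-2401 + \frac{207}{211}\right) \left(\left(-88 - 897\right) - 8025\right) = \left(-2401 + 207 \cdot \frac{1}{211}\right) \left(-985 - 8025\right) = \left(-2401 + \frac{207}{211}\right) \left(-9010\right) = \left(- \frac{506404}{211}\right) \left(-9010\right) = \frac{4562700040}{211}$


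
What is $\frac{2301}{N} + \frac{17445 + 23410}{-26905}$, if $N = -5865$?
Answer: $- \frac{20101532}{10519855} \approx -1.9108$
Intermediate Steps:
$\frac{2301}{N} + \frac{17445 + 23410}{-26905} = \frac{2301}{-5865} + \frac{17445 + 23410}{-26905} = 2301 \left(- \frac{1}{5865}\right) + 40855 \left(- \frac{1}{26905}\right) = - \frac{767}{1955} - \frac{8171}{5381} = - \frac{20101532}{10519855}$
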